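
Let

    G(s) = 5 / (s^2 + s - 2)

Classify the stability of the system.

The denominator s^2 + s - 2 factors as (s + 2)(s - 1), giving poles at s = -2, 1.
Since the pole(s) at s = 1 lie in the right half-plane, the system is unstable.

unstable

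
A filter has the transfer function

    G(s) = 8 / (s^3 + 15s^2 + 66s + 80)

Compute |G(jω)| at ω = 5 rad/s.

Substitute s = j5: numerator = 8, denominator = -295 + j205.
|G(j5)| = |8| / |-295 + j205| = 8 / 359.24 ≈ 0.02227.

|G(j5)| ≈ 0.02227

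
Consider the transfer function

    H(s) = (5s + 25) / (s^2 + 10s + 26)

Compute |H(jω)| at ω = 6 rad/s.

Substitute s = j6: numerator = 25 + j30, denominator = -10 + j60.
|H(j6)| = |25 + j30| / |-10 + j60| = 39.051 / 60.828 ≈ 0.6420.

|H(j6)| ≈ 0.6420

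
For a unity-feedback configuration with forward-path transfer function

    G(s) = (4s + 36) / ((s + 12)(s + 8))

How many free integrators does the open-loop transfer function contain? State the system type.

Type 0

The denominator has no factor of s at the origin — no free integrator — so this is a Type 0 system.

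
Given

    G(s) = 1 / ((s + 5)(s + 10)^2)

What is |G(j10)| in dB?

|G(j10)|_dB ≈ -67.0 dB

Substitute s = j10: numerator = 1, denominator = -2000 + j1000.
|G(j10)| = |1| / |-2000 + j1000| = 1 / 2236.1 ≈ 0.0004472.
In decibels: 20·log₁₀(0.0004472) ≈ -67.0 dB.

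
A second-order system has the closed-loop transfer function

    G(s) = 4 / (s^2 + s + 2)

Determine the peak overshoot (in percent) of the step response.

Comparing s^2 + s + 2 to s^2 + 2ζωₙs + ωₙ²: ωₙ = √2 ≈ 1.414 rad/s and ζ = 1/(2·√2) ≈ 0.3536.
%OS = 100·exp(−πζ/√(1−ζ²)) = 100·exp(−π·0.3536/√(1−0.3536²)) ≈ 30.5%.

%OS ≈ 30.5%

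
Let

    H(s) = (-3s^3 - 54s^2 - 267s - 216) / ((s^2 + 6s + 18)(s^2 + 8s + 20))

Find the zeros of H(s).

Set the numerator to zero: -3s^3 - 54s^2 - 267s - 216 = 0, i.e. -3·(s^3 + 18s^2 + 89s + 72) = 0.
Factoring: (s + 1)(s + 9)(s + 8) = 0.

s = -1, -9, -8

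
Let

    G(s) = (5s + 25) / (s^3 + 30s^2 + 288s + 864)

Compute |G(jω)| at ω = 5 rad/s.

|G(j5)| ≈ 0.02679

Substitute s = j5: numerator = 25 + j25, denominator = 114 + j1315.
|G(j5)| = |25 + j25| / |114 + j1315| = 35.355 / 1319.9 ≈ 0.02679.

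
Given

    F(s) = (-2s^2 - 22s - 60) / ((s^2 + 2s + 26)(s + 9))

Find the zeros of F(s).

Set the numerator to zero: -2s^2 - 22s - 60 = 0, i.e. -2·(s^2 + 11s + 30) = 0.
Factoring: (s + 5)(s + 6) = 0.

s = -5, -6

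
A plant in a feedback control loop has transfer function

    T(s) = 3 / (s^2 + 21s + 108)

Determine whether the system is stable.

The denominator s^2 + 21s + 108 factors as (s + 9)(s + 12), giving poles at s = -9, -12.
Since all poles lie strictly in the left half-plane, the system is stable.

stable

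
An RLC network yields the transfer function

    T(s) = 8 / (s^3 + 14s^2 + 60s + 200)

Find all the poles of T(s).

s = -2 ± 4j, -10

The poles are the roots of the denominator s^3 + 14s^2 + 60s + 200 = 0.
Trying s = -10: the polynomial evaluates to 0, so (s + 10) is a factor.
Dividing out leaves s^2 + 4s + 20 = 0.
The quadratic formula then gives s = -2 ± 4j.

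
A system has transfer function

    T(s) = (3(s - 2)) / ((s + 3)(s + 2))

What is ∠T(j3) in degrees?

At s = j3: numerator = -6 + j9, denominator = -3 + j15.
∠T = ∠num − ∠den = 123.69° − (101.31°) = 22.38°.

∠T(j3) ≈ 22.38°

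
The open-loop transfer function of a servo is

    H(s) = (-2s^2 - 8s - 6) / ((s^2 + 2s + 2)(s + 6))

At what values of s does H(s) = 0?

Set the numerator to zero: -2s^2 - 8s - 6 = 0, i.e. -2·(s^2 + 4s + 3) = 0.
Factoring: (s + 1)(s + 3) = 0.

s = -1, -3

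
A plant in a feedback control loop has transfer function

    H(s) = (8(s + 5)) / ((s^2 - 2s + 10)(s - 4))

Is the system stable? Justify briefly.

unstable

The poles can be read from the denominator factors: s = 1 ± 3j, 4.
Since the pole(s) at s = 1 + 3j, 1 - 3j, 4 lie in the right half-plane, the system is unstable.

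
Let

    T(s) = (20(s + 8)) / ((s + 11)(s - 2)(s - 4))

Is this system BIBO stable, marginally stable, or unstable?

The poles can be read from the denominator factors: s = -11, 2, 4.
Since the pole(s) at s = 2, 4 lie in the right half-plane, the system is unstable.

unstable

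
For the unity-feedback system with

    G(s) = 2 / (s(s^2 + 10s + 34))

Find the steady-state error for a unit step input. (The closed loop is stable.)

G(s) has one pole at the origin.
This is a Type 1 system; for a step input the steady-state error is zero.

e_ss = 0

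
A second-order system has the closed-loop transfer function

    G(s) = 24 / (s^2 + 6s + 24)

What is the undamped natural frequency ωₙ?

Compare the denominator to the standard form s^2 + 2ζωₙs + ωₙ².
ωₙ² = 24, so ωₙ = √24 ≈ 4.899 rad/s.

ωₙ ≈ 4.899 rad/s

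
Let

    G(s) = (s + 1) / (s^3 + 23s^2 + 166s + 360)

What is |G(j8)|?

|G(j8)| ≈ 0.005845

Substitute s = j8: numerator = 1 + j8, denominator = -1112 + j816.
|G(j8)| = |1 + j8| / |-1112 + j816| = 8.0623 / 1379.3 ≈ 0.005845.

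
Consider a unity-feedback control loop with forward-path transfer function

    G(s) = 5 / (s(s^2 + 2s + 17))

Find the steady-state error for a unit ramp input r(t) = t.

e_ss = 3.400

G(s) has one pole at the origin.
This is a Type 1 system. Kv = lim_{s→0} s·G(s) = 5/17.
e_ss = 1/Kv = 1/(5/17) = 17/5 ≈ 3.400.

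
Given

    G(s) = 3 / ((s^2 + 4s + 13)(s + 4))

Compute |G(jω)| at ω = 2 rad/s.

|G(j2)| ≈ 0.05571

Substitute s = j2: numerator = 3, denominator = 20 + j50.
|G(j2)| = |3| / |20 + j50| = 3 / 53.852 ≈ 0.05571.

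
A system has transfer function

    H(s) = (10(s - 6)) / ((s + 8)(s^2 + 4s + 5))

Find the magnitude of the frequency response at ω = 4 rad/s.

|H(j4)| ≈ 0.4152

Substitute s = j4: numerator = -60 + j40, denominator = -152 + j84.
|H(j4)| = |-60 + j40| / |-152 + j84| = 72.111 / 173.67 ≈ 0.4152.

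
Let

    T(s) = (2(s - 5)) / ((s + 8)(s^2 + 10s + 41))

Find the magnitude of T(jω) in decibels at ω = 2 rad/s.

|T(j2)|_dB ≈ -30.2 dB

Substitute s = j2: numerator = -10 + j4, denominator = 256 + j234.
|T(j2)| = |-10 + j4| / |256 + j234| = 10.770 / 346.83 ≈ 0.03105.
In decibels: 20·log₁₀(0.03105) ≈ -30.2 dB.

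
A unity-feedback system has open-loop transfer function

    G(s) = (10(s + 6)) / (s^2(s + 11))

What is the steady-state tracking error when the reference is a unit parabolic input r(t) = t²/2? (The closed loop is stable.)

G(s) has 2 poles at the origin.
This is a Type 2 system. Ka = lim_{s→0} s^2·G(s) = 60/11.
e_ss = 1/Ka = 1/(60/11) = 11/60 ≈ 0.1833.

e_ss = 0.1833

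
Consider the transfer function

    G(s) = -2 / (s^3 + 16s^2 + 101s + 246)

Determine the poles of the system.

s = -5 + 4j, -5 - 4j, -6

The poles are the roots of the denominator s^3 + 16s^2 + 101s + 246 = 0.
Trying s = -6: the polynomial evaluates to 0, so (s + 6) is a factor.
Dividing out leaves s^2 + 10s + 41 = 0.
The quadratic formula then gives s = -5 ± 4j.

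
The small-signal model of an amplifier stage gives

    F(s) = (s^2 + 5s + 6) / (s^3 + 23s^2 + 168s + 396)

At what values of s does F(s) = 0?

s = -3, -2

Set the numerator to zero: s^2 + 5s + 6 = 0.
Factoring: (s + 3)(s + 2) = 0.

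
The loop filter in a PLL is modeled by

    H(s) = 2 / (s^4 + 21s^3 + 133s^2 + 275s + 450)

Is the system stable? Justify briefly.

stable

The denominator s^4 + 21s^3 + 133s^2 + 275s + 450 factors as (s + 10)(s + 9)(s^2 + 2s + 5), giving poles at s = -10, -9, -1 + 2j, -1 - 2j.
Since all poles lie strictly in the left half-plane, the system is stable.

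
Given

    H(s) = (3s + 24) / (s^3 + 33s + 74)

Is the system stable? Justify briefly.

The denominator s^3 + 33s + 74 factors as (s^2 - 2s + 37)(s + 2), giving poles at s = 1 + 6j, 1 - 6j, -2.
Since the pole(s) at s = 1 + 6j, 1 - 6j lie in the right half-plane, the system is unstable.

unstable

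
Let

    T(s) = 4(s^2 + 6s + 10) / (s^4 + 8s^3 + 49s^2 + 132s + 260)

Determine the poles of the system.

s = -2 ± 4j, -2 ± 3j

The poles are the roots of the denominator s^4 + 8s^3 + 49s^2 + 132s + 260 = 0.
No real roots exist; factor into two real quadratics: (s^2 + 4s + 20)(s^2 + 4s + 13) = 0.
Each quadratic gives a conjugate pair via the quadratic formula.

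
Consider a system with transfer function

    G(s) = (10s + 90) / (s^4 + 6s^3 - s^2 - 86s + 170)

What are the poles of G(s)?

The poles are the roots of the denominator s^4 + 6s^3 - s^2 - 86s + 170 = 0.
No real roots exist; factor into two real quadratics: (s^2 - 4s + 5)(s^2 + 10s + 34) = 0.
Each quadratic gives a conjugate pair via the quadratic formula.

s = 2 ± j, -5 ± 3j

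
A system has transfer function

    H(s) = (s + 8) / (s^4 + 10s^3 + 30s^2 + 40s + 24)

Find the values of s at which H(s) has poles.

s = -1 ± j, -2, -6

The poles are the roots of the denominator s^4 + 10s^3 + 30s^2 + 40s + 24 = 0.
Trying s = -2: the polynomial evaluates to 0, so (s + 2) is a factor.
Dividing out leaves s^3 + 8s^2 + 14s + 12 = 0.
This factors further as (s^2 + 2s + 2)(s + 6) = 0.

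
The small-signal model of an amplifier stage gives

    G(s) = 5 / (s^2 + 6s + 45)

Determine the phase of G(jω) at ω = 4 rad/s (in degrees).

At s = j4: numerator = 5, denominator = 29 + j24.
∠G = ∠num − ∠den = 0° − (39.611°) = -39.61°.

∠G(j4) ≈ -39.61°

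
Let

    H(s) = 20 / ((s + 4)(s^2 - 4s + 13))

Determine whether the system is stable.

unstable

The poles can be read from the denominator factors: s = -4, 2 ± 3j.
Since the pole(s) at s = 2 + 3j, 2 - 3j lie in the right half-plane, the system is unstable.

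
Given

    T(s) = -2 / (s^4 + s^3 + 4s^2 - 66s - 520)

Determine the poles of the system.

s = -4, -1 ± 5j, 5

The poles are the roots of the denominator s^4 + s^3 + 4s^2 - 66s - 520 = 0.
Trying s = -4: the polynomial evaluates to 0, so (s + 4) is a factor.
Dividing out leaves s^3 - 3s^2 + 16s - 130 = 0.
This factors further as (s^2 + 2s + 26)(s - 5) = 0.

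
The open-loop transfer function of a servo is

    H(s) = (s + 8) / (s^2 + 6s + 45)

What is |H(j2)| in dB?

|H(j2)|_dB ≈ -14.3 dB

Substitute s = j2: numerator = 8 + j2, denominator = 41 + j12.
|H(j2)| = |8 + j2| / |41 + j12| = 8.2462 / 42.720 ≈ 0.1930.
In decibels: 20·log₁₀(0.1930) ≈ -14.3 dB.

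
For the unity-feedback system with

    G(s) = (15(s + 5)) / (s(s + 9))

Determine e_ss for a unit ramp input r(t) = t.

e_ss = 0.1200

G(s) has one pole at the origin.
This is a Type 1 system. Kv = lim_{s→0} s·G(s) = 75/9 = 25/3.
e_ss = 1/Kv = 1/(25/3) = 3/25 ≈ 0.1200.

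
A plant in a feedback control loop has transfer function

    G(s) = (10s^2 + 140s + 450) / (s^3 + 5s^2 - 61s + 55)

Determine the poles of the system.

s = 5, 1, -11

The poles are the roots of the denominator s^3 + 5s^2 - 61s + 55 = 0.
Trying s = 5: the polynomial evaluates to 0, so (s - 5) is a factor.
Dividing out leaves s^2 + 10s - 11 = 0.
Factoring the quadratic: (s - 1)(s + 11) = 0.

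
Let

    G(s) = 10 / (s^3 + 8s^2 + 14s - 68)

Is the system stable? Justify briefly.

unstable

The denominator s^3 + 8s^2 + 14s - 68 factors as (s - 2)(s^2 + 10s + 34), giving poles at s = 2, -5 ± 3j.
Since the pole(s) at s = 2 lie in the right half-plane, the system is unstable.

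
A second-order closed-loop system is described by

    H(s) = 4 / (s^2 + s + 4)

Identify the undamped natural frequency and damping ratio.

Compare the denominator to the standard form s^2 + 2ζωₙs + ωₙ².
ωₙ² = 4, so ωₙ = 2 rad/s.
2ζωₙ = 1, so ζ = 1/(2·2) = 0.25.

ωₙ = 2 rad/s, ζ = 0.25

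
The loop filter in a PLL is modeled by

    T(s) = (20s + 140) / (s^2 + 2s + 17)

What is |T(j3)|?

|T(j3)| ≈ 15.23

Substitute s = j3: numerator = 140 + j60, denominator = 8 + j6.
|T(j3)| = |140 + j60| / |8 + j6| = 152.32 / 10 ≈ 15.23.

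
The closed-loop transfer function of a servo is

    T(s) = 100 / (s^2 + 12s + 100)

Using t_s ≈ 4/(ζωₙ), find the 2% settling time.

t_s ≈ 0.6667 s

Comparing s^2 + 12s + 100 to s^2 + 2ζωₙs + ωₙ²: ωₙ = 10 rad/s and ζ = 12/(2·10) = 0.6.
ζωₙ = 12/2 = 6, so t_s ≈ 4/(ζωₙ) = 4/6 ≈ 0.6667 s.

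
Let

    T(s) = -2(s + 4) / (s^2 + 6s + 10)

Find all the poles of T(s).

The poles are the roots of the denominator s^2 + 6s + 10 = 0.
Using the quadratic formula: s = (-6 ± √(-4))/2 = -3 ± 1j.

s = -3 + j, -3 - j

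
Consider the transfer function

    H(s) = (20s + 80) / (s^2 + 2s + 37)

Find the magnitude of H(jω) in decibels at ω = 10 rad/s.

Substitute s = j10: numerator = 80 + j200, denominator = -63 + j20.
|H(j10)| = |80 + j200| / |-63 + j20| = 215.41 / 66.098 ≈ 3.259.
In decibels: 20·log₁₀(3.259) ≈ 10.3 dB.

|H(j10)|_dB ≈ 10.3 dB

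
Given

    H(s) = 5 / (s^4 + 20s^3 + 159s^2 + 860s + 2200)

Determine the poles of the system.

The poles are the roots of the denominator s^4 + 20s^3 + 159s^2 + 860s + 2200 = 0.
Trying s = -5: the polynomial evaluates to 0, so (s + 5) is a factor.
Dividing out leaves s^3 + 15s^2 + 84s + 440 = 0.
This factors further as (s^2 + 4s + 40)(s + 11) = 0.

s = -2 ± 6j, -5, -11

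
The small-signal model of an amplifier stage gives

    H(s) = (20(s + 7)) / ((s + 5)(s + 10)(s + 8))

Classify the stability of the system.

The poles can be read from the denominator factors: s = -5, -10, -8.
Since all poles lie strictly in the left half-plane, the system is stable.

stable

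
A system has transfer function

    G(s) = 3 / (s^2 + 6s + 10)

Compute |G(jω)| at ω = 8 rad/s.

|G(j8)| ≈ 0.04152

Substitute s = j8: numerator = 3, denominator = -54 + j48.
|G(j8)| = |3| / |-54 + j48| = 3 / 72.250 ≈ 0.04152.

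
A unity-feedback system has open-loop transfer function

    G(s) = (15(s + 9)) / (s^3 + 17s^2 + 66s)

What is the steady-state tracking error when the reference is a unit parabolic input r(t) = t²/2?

e_ss = ∞

G(s) has one pole at the origin.
This is a Type 1 system; Ka = lim_{s→0} s^2·G(s) = 0, so the steady-state error for a parabola input is infinite.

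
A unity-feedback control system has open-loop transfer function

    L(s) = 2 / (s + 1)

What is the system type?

The denominator has no factor of s at the origin — no free integrator — so this is a Type 0 system.

Type 0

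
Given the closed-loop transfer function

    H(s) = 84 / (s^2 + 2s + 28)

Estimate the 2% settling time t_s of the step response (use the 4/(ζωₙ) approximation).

t_s ≈ 4 s

Comparing s^2 + 2s + 28 to s^2 + 2ζωₙs + ωₙ²: ωₙ = √28 ≈ 5.292 rad/s and ζ = 2/(2·√28) ≈ 0.1890.
ζωₙ = 2/2 = 1, so t_s ≈ 4/(ζωₙ) = 4/1 = 4 s.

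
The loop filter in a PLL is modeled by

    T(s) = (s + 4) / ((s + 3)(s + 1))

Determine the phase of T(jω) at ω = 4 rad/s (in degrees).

At s = j4: numerator = 4 + j4, denominator = -13 + j16.
∠T = ∠num − ∠den = 45° − (129.09°) = -84.09°.

∠T(j4) ≈ -84.09°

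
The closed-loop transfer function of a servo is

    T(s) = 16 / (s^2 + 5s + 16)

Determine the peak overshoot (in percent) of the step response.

%OS ≈ 8.08%

Comparing s^2 + 5s + 16 to s^2 + 2ζωₙs + ωₙ²: ωₙ = 4 rad/s and ζ = 5/(2·4) = 0.625.
%OS = 100·exp(−πζ/√(1−ζ²)) = 100·exp(−π·0.625/√(1−0.625²)) ≈ 8.08%.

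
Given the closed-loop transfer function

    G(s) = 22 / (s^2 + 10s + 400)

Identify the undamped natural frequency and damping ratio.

ωₙ = 20 rad/s, ζ = 0.25

Compare the denominator to the standard form s^2 + 2ζωₙs + ωₙ².
ωₙ² = 400, so ωₙ = 20 rad/s.
2ζωₙ = 10, so ζ = 10/(2·20) = 0.25.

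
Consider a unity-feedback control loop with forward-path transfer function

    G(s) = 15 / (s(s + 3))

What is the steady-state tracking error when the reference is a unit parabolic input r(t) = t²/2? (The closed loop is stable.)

G(s) has one pole at the origin.
This is a Type 1 system; Ka = lim_{s→0} s^2·G(s) = 0, so the steady-state error for a parabola input is infinite.

e_ss = ∞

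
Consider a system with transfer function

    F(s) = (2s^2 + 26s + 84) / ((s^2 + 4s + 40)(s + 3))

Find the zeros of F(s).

Set the numerator to zero: 2s^2 + 26s + 84 = 0, i.e. 2·(s^2 + 13s + 42) = 0.
Factoring: (s + 6)(s + 7) = 0.

s = -6, -7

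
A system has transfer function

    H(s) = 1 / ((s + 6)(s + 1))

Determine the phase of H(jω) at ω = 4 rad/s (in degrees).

∠H(j4) ≈ -109.7°

At s = j4: numerator = 1, denominator = -10 + j28.
∠H = ∠num − ∠den = 0° − (109.65°) = -109.7°.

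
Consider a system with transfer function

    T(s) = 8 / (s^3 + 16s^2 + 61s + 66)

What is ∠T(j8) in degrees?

∠T(j8) ≈ 178.6°

At s = j8: numerator = 8, denominator = -958 - j24.
∠T = ∠num − ∠den = 0° − (-178.56°) = 178.6°.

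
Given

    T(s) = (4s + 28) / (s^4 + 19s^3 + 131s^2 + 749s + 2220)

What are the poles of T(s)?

s = -1 ± 6j, -5, -12

The poles are the roots of the denominator s^4 + 19s^3 + 131s^2 + 749s + 2220 = 0.
Trying s = -5: the polynomial evaluates to 0, so (s + 5) is a factor.
Dividing out leaves s^3 + 14s^2 + 61s + 444 = 0.
This factors further as (s^2 + 2s + 37)(s + 12) = 0.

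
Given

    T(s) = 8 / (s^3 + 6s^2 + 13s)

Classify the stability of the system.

The denominator s^3 + 6s^2 + 13s factors as s(s^2 + 6s + 13), giving poles at s = 0, -3 + 2j, -3 - 2j.
Since the simple pole(s) at s = 0 lie on the jω-axis with none in the right half-plane, the system is marginally stable.

marginally stable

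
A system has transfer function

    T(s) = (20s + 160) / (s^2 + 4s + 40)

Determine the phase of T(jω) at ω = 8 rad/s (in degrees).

∠T(j8) ≈ -81.87°

At s = j8: numerator = 160 + j160, denominator = -24 + j32.
∠T = ∠num − ∠den = 45° − (126.87°) = -81.87°.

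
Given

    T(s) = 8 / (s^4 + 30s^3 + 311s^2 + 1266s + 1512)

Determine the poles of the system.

The poles are the roots of the denominator s^4 + 30s^3 + 311s^2 + 1266s + 1512 = 0.
Trying s = -12: the polynomial evaluates to 0, so (s + 12) is a factor.
Dividing out leaves s^3 + 18s^2 + 95s + 126 = 0.
This factors further as (s + 7)(s + 9)(s + 2) = 0.

s = -12, -7, -9, -2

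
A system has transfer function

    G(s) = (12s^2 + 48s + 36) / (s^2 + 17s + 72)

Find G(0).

G(0) = 1/2 ≈ 0.5000

Set s = 0: G(0) = (36) / (72) = 1/2.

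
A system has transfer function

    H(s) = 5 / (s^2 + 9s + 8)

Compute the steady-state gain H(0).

Set s = 0: H(0) = (5) / (8) = 5/8.

H(0) = 5/8 ≈ 0.6250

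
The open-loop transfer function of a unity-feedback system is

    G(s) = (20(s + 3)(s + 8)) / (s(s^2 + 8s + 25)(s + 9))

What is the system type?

Type 1

The denominator has 1 factor of s at the origin (free integrator), so this is a Type 1 system.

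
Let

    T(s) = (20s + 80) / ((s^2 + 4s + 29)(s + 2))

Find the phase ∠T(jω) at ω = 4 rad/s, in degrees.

At s = j4: numerator = 80 + j80, denominator = -38 + j84.
∠T = ∠num − ∠den = 45° − (114.34°) = -69.34°.

∠T(j4) ≈ -69.34°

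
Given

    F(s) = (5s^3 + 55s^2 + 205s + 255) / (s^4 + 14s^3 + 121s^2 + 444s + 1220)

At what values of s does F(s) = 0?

s = -3, -4 ± j

Set the numerator to zero: 5s^3 + 55s^2 + 205s + 255 = 0, i.e. 5·(s^3 + 11s^2 + 41s + 51) = 0.
Factoring: (s + 3)(s^2 + 8s + 17) = 0.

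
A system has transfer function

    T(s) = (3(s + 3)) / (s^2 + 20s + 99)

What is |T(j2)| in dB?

|T(j2)|_dB ≈ -19.6 dB

Substitute s = j2: numerator = 9 + j6, denominator = 95 + j40.
|T(j2)| = |9 + j6| / |95 + j40| = 10.817 / 103.08 ≈ 0.1049.
In decibels: 20·log₁₀(0.1049) ≈ -19.6 dB.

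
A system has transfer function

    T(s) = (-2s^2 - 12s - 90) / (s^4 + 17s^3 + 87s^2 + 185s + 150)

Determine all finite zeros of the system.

s = -3 + 6j, -3 - 6j

Set the numerator to zero: -2s^2 - 12s - 90 = 0, i.e. -2·(s^2 + 6s + 45) = 0.
Factoring: (s^2 + 6s + 45) = 0.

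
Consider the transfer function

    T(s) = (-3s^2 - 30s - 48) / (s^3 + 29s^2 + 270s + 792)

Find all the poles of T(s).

s = -12, -6, -11

The poles are the roots of the denominator s^3 + 29s^2 + 270s + 792 = 0.
Trying s = -12: the polynomial evaluates to 0, so (s + 12) is a factor.
Dividing out leaves s^2 + 17s + 66 = 0.
Factoring the quadratic: (s + 6)(s + 11) = 0.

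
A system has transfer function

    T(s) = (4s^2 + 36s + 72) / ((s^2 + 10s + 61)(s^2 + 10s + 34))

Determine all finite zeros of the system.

s = -3, -6

Set the numerator to zero: 4s^2 + 36s + 72 = 0, i.e. 4·(s^2 + 9s + 18) = 0.
Factoring: (s + 3)(s + 6) = 0.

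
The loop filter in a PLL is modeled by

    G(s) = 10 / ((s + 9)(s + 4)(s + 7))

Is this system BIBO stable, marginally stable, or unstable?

stable

The poles can be read from the denominator factors: s = -9, -4, -7.
Since all poles lie strictly in the left half-plane, the system is stable.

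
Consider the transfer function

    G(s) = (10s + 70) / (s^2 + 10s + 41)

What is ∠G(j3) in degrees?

∠G(j3) ≈ -19.95°

At s = j3: numerator = 70 + j30, denominator = 32 + j30.
∠G = ∠num − ∠den = 23.199° − (43.152°) = -19.95°.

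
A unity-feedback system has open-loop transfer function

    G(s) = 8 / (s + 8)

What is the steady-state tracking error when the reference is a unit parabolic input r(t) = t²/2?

G(s) has no poles at the origin.
This is a Type 0 system; Ka = lim_{s→0} s^2·G(s) = 0, so the steady-state error for a parabola input is infinite.

e_ss = ∞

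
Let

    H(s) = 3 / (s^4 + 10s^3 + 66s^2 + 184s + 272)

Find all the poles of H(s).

s = -2 + 2j, -2 - 2j, -3 + 5j, -3 - 5j

The poles are the roots of the denominator s^4 + 10s^3 + 66s^2 + 184s + 272 = 0.
No real roots exist; factor into two real quadratics: (s^2 + 4s + 8)(s^2 + 6s + 34) = 0.
Each quadratic gives a conjugate pair via the quadratic formula.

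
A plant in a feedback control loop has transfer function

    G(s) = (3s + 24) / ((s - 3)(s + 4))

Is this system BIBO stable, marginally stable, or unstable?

unstable

The poles can be read from the denominator factors: s = 3, -4.
Since the pole(s) at s = 3 lie in the right half-plane, the system is unstable.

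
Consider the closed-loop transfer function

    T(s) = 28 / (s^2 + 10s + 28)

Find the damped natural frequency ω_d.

ω_d ≈ 1.732 rad/s

Comparing s^2 + 10s + 28 to s^2 + 2ζωₙs + ωₙ²: ωₙ = √28 ≈ 5.292 rad/s and ζ = 10/(2·√28) ≈ 0.9449.
ζωₙ = 10/2 = 5, so ω_d = ωₙ√(1−ζ²) = √(ωₙ² − (ζωₙ)²) = √(28 − 5²) = √3 ≈ 1.732 rad/s.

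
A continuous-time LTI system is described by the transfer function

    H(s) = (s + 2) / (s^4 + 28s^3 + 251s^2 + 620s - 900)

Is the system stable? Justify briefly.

unstable

The denominator s^4 + 28s^3 + 251s^2 + 620s - 900 factors as (s + 9)(s + 10)^2(s - 1), giving poles at s = -9, -10, 1, -10.
Since the pole(s) at s = 1 lie in the right half-plane, the system is unstable.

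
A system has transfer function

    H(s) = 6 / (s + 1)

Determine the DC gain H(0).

H(0) = 6

At s = 0 each factor (s + a) contributes a and each (s^2 + bs + c) contributes c.
H(0) = 6·1 / ((1)) = 6/1 = 6.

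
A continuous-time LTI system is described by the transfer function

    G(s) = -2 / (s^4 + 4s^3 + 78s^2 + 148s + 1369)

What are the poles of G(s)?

s = -1 + 6j, -1 - 6j, -1 + 6j, -1 - 6j

The poles are the roots of the denominator s^4 + 4s^3 + 78s^2 + 148s + 1369 = 0.
No real roots exist; factor into two real quadratics: (s^2 + 2s + 37)(s^2 + 2s + 37) = 0.
Each quadratic gives a conjugate pair via the quadratic formula.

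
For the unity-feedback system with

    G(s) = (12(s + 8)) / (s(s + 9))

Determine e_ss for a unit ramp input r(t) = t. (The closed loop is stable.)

G(s) has one pole at the origin.
This is a Type 1 system. Kv = lim_{s→0} s·G(s) = 96/9 = 32/3.
e_ss = 1/Kv = 1/(32/3) = 3/32 ≈ 0.09375.

e_ss = 0.09375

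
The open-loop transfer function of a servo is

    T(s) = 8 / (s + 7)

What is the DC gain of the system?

At s = 0 each factor (s + a) contributes a and each (s^2 + bs + c) contributes c.
T(0) = 8·1 / ((7)) = 8/7 = 8/7.

T(0) = 8/7 ≈ 1.143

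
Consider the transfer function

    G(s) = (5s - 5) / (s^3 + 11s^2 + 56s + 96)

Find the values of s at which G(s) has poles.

s = -4 ± 4j, -3

The poles are the roots of the denominator s^3 + 11s^2 + 56s + 96 = 0.
Trying s = -3: the polynomial evaluates to 0, so (s + 3) is a factor.
Dividing out leaves s^2 + 8s + 32 = 0.
The quadratic formula then gives s = -4 ± 4j.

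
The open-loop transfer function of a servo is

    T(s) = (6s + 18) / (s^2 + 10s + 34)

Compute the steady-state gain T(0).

T(0) = 9/17 ≈ 0.5294

Set s = 0: T(0) = (18) / (34) = 9/17.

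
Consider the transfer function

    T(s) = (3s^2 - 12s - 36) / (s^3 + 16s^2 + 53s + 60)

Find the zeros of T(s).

s = -2, 6

Set the numerator to zero: 3s^2 - 12s - 36 = 0, i.e. 3·(s^2 - 4s - 12) = 0.
Factoring: (s + 2)(s - 6) = 0.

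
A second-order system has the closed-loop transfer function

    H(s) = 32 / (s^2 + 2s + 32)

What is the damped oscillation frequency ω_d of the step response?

ω_d ≈ 5.568 rad/s

Comparing s^2 + 2s + 32 to s^2 + 2ζωₙs + ωₙ²: ωₙ = √32 ≈ 5.657 rad/s and ζ = 2/(2·√32) ≈ 0.1768.
ζωₙ = 2/2 = 1, so ω_d = ωₙ√(1−ζ²) = √(ωₙ² − (ζωₙ)²) = √(32 − 1²) = √31 ≈ 5.568 rad/s.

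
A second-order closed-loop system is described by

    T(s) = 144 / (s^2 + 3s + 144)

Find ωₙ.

ωₙ = 12 rad/s

Compare the denominator to the standard form s^2 + 2ζωₙs + ωₙ².
ωₙ² = 144, so ωₙ = 12 rad/s.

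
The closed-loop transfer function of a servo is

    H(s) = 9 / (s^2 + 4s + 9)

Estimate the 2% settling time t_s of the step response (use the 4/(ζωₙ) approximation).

Comparing s^2 + 4s + 9 to s^2 + 2ζωₙs + ωₙ²: ωₙ = 3 rad/s and ζ = 4/(2·3) ≈ 0.6667.
ζωₙ = 4/2 = 2, so t_s ≈ 4/(ζωₙ) = 4/2 = 2 s.

t_s ≈ 2 s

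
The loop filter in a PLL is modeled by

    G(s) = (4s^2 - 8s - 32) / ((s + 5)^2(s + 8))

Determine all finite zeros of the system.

Set the numerator to zero: 4s^2 - 8s - 32 = 0, i.e. 4·(s^2 - 2s - 8) = 0.
Factoring: (s - 4)(s + 2) = 0.

s = 4, -2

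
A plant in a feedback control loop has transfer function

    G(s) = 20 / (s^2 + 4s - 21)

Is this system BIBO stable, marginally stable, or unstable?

unstable

The denominator s^2 + 4s - 21 factors as (s - 3)(s + 7), giving poles at s = 3, -7.
Since the pole(s) at s = 3 lie in the right half-plane, the system is unstable.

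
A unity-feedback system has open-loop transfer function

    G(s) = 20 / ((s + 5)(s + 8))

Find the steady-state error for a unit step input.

G(s) has no poles at the origin.
This is a Type 0 system. Kp = lim_{s→0} G(s) = 20/40 = 1/2.
e_ss = 1/(1 + Kp) = 1/(1 + 1/2) = 2/3 ≈ 0.6667.

e_ss = 0.6667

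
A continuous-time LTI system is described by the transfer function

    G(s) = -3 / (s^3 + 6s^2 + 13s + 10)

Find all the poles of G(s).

The poles are the roots of the denominator s^3 + 6s^2 + 13s + 10 = 0.
Trying s = -2: the polynomial evaluates to 0, so (s + 2) is a factor.
Dividing out leaves s^2 + 4s + 5 = 0.
The quadratic formula then gives s = -2 ± 1j.

s = -2 + j, -2 - j, -2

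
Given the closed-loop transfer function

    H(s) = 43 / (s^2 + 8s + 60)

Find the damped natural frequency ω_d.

Comparing s^2 + 8s + 60 to s^2 + 2ζωₙs + ωₙ²: ωₙ = √60 ≈ 7.746 rad/s and ζ = 8/(2·√60) ≈ 0.5164.
ζωₙ = 8/2 = 4, so ω_d = ωₙ√(1−ζ²) = √(ωₙ² − (ζωₙ)²) = √(60 − 4²) = √44 ≈ 6.633 rad/s.

ω_d ≈ 6.633 rad/s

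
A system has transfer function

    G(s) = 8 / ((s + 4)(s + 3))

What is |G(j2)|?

Substitute s = j2: numerator = 8, denominator = 8 + j14.
|G(j2)| = |8| / |8 + j14| = 8 / 16.125 ≈ 0.4961.

|G(j2)| ≈ 0.4961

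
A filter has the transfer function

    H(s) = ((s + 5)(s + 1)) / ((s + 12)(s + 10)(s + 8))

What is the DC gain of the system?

H(0) = 1/192 ≈ 0.005208

At s = 0 each factor (s + a) contributes a and each (s^2 + bs + c) contributes c.
H(0) = 1·(5) · (1) / ((12) · (10) · (8)) = 5/960 = 1/192.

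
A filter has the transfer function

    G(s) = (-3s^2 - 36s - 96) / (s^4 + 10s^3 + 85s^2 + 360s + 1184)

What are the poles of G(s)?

The poles are the roots of the denominator s^4 + 10s^3 + 85s^2 + 360s + 1184 = 0.
No real roots exist; factor into two real quadratics: (s^2 + 8s + 32)(s^2 + 2s + 37) = 0.
Each quadratic gives a conjugate pair via the quadratic formula.

s = -4 + 4j, -4 - 4j, -1 + 6j, -1 - 6j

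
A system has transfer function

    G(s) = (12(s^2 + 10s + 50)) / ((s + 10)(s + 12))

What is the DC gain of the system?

At s = 0 each factor (s + a) contributes a and each (s^2 + bs + c) contributes c.
G(0) = 12·(50) / ((10) · (12)) = 600/120 = 5.

G(0) = 5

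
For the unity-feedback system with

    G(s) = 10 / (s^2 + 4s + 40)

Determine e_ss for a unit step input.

e_ss = 0.8000

G(s) has no poles at the origin.
This is a Type 0 system. Kp = lim_{s→0} G(s) = 10/40 = 1/4.
e_ss = 1/(1 + Kp) = 1/(1 + 1/4) = 4/5 ≈ 0.8000.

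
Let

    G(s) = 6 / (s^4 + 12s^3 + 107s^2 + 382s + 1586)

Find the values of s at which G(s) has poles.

s = -5 + 6j, -5 - 6j, -1 + 5j, -1 - 5j

The poles are the roots of the denominator s^4 + 12s^3 + 107s^2 + 382s + 1586 = 0.
No real roots exist; factor into two real quadratics: (s^2 + 10s + 61)(s^2 + 2s + 26) = 0.
Each quadratic gives a conjugate pair via the quadratic formula.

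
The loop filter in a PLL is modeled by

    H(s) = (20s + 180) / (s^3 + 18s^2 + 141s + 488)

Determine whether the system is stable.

The denominator s^3 + 18s^2 + 141s + 488 factors as (s^2 + 10s + 61)(s + 8), giving poles at s = -5 ± 6j, -8.
Since all poles lie strictly in the left half-plane, the system is stable.

stable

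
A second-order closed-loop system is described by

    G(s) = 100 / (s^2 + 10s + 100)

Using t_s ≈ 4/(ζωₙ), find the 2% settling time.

t_s ≈ 0.8000 s

Comparing s^2 + 10s + 100 to s^2 + 2ζωₙs + ωₙ²: ωₙ = 10 rad/s and ζ = 10/(2·10) = 0.5.
ζωₙ = 10/2 = 5, so t_s ≈ 4/(ζωₙ) = 4/5 = 0.8000 s.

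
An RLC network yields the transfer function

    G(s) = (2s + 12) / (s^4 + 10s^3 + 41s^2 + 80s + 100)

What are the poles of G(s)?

s = -4 + 2j, -4 - 2j, -1 + 2j, -1 - 2j

The poles are the roots of the denominator s^4 + 10s^3 + 41s^2 + 80s + 100 = 0.
No real roots exist; factor into two real quadratics: (s^2 + 8s + 20)(s^2 + 2s + 5) = 0.
Each quadratic gives a conjugate pair via the quadratic formula.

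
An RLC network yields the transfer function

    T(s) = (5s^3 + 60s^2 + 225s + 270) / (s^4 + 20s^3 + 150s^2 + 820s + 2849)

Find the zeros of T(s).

Set the numerator to zero: 5s^3 + 60s^2 + 225s + 270 = 0, i.e. 5·(s^3 + 12s^2 + 45s + 54) = 0.
Factoring: (s + 3)^2(s + 6) = 0.

s = -3, -6, -3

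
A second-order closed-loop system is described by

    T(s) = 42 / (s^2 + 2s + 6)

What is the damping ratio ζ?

Compare the denominator to the standard form s^2 + 2ζωₙs + ωₙ².
ωₙ² = 6, so ωₙ = √6 ≈ 2.449 rad/s.
2ζωₙ = 2, so ζ = 2/(2·√6) ≈ 0.4082.

ζ ≈ 0.4082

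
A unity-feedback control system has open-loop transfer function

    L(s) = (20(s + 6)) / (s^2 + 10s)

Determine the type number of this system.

Type 1

The denominator has 1 factor of s at the origin (free integrator), so this is a Type 1 system.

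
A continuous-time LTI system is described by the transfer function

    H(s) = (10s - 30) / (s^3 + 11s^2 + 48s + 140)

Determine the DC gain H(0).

Set s = 0: H(0) = (-30) / (140) = -3/14.

H(0) = -3/14 ≈ -0.2143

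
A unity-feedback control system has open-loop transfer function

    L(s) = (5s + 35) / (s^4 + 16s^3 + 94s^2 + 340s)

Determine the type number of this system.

Factor s from the denominator: s^4 + 16s^3 + 94s^2 + 340s = s·(s^3 + 16s^2 + 94s + 340).
There is 1 pole at the origin, so the system is Type 1.

Type 1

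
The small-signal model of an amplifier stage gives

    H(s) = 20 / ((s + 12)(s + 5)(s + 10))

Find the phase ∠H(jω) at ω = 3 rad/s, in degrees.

At s = j3: numerator = 20, denominator = 357 + j663.
∠H = ∠num − ∠den = 0° − (61.699°) = -61.70°.

∠H(j3) ≈ -61.70°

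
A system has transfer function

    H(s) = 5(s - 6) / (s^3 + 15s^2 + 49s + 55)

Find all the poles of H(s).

The poles are the roots of the denominator s^3 + 15s^2 + 49s + 55 = 0.
Trying s = -11: the polynomial evaluates to 0, so (s + 11) is a factor.
Dividing out leaves s^2 + 4s + 5 = 0.
The quadratic formula then gives s = -2 ± 1j.

s = -2 + j, -2 - j, -11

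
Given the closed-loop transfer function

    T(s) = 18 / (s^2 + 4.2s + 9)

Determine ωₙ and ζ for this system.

Compare the denominator to the standard form s^2 + 2ζωₙs + ωₙ².
ωₙ² = 9, so ωₙ = 3 rad/s.
2ζωₙ = 4.2, so ζ = 4.2/(2·3) = 0.7.
With ζ = 0.7 the response is underdamped.

ωₙ = 3 rad/s, ζ = 0.7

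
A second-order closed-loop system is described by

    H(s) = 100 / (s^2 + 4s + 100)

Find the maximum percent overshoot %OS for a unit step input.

Comparing s^2 + 4s + 100 to s^2 + 2ζωₙs + ωₙ²: ωₙ = 10 rad/s and ζ = 4/(2·10) = 0.2.
%OS = 100·exp(−πζ/√(1−ζ²)) = 100·exp(−π·0.2/√(1−0.2²)) ≈ 52.7%.

%OS ≈ 52.7%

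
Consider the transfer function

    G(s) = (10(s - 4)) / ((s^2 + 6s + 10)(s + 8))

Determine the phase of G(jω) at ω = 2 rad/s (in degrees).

∠G(j2) ≈ 75.96°

At s = j2: numerator = -40 + j20, denominator = 24 + j108.
∠G = ∠num − ∠den = 153.43° − (77.471°) = 75.96°.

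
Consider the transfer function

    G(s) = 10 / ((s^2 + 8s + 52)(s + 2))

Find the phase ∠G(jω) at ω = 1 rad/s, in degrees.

∠G(j1) ≈ -35.48°

At s = j1: numerator = 10, denominator = 94 + j67.
∠G = ∠num − ∠den = 0° − (35.480°) = -35.48°.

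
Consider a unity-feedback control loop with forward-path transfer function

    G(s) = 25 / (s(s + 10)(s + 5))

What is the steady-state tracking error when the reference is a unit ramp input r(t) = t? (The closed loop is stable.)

e_ss = 2

G(s) has one pole at the origin.
This is a Type 1 system. Kv = lim_{s→0} s·G(s) = 25/50 = 1/2.
e_ss = 1/Kv = 1/(1/2) = 2.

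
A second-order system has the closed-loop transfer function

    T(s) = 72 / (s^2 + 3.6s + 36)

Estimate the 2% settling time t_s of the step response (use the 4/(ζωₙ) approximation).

t_s ≈ 2.222 s

Comparing s^2 + 3.6s + 36 to s^2 + 2ζωₙs + ωₙ²: ωₙ = 6 rad/s and ζ = 3.6/(2·6) = 0.3.
ζωₙ = 3.6/2 = 1.8, so t_s ≈ 4/(ζωₙ) = 4/1.8 ≈ 2.222 s.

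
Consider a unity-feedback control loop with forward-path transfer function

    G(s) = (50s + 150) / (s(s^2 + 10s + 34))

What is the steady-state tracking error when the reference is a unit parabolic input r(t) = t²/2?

e_ss = ∞

G(s) has one pole at the origin.
This is a Type 1 system; Ka = lim_{s→0} s^2·G(s) = 0, so the steady-state error for a parabola input is infinite.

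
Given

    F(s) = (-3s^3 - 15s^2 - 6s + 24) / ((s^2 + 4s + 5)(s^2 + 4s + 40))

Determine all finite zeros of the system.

s = -4, 1, -2

Set the numerator to zero: -3s^3 - 15s^2 - 6s + 24 = 0, i.e. -3·(s^3 + 5s^2 + 2s - 8) = 0.
Factoring: (s + 4)(s - 1)(s + 2) = 0.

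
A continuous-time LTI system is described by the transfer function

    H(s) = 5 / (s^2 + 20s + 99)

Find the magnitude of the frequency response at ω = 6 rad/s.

Substitute s = j6: numerator = 5, denominator = 63 + j120.
|H(j6)| = |5| / |63 + j120| = 5 / 135.53 ≈ 0.03689.

|H(j6)| ≈ 0.03689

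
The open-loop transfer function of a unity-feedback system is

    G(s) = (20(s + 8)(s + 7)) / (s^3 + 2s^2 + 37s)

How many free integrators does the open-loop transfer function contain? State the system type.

Type 1

The denominator has 1 factor of s at the origin (free integrator), so this is a Type 1 system.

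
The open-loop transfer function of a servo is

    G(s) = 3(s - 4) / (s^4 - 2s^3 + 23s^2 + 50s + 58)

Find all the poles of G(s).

s = 2 ± 5j, -1 ± j

The poles are the roots of the denominator s^4 - 2s^3 + 23s^2 + 50s + 58 = 0.
No real roots exist; factor into two real quadratics: (s^2 - 4s + 29)(s^2 + 2s + 2) = 0.
Each quadratic gives a conjugate pair via the quadratic formula.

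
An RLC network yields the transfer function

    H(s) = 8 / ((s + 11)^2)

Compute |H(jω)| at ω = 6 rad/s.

Substitute s = j6: numerator = 8, denominator = 85 + j132.
|H(j6)| = |8| / |85 + j132| = 8 / 157 ≈ 0.05096.

|H(j6)| ≈ 0.05096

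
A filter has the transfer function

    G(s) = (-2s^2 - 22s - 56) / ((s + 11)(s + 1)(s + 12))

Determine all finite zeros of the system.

s = -7, -4

Set the numerator to zero: -2s^2 - 22s - 56 = 0, i.e. -2·(s^2 + 11s + 28) = 0.
Factoring: (s + 7)(s + 4) = 0.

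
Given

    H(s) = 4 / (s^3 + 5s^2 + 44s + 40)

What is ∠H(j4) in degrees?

At s = j4: numerator = 4, denominator = -40 + j112.
∠H = ∠num − ∠den = 0° − (109.65°) = -109.7°.

∠H(j4) ≈ -109.7°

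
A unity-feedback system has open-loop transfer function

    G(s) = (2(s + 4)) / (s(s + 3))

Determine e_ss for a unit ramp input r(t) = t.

G(s) has one pole at the origin.
This is a Type 1 system. Kv = lim_{s→0} s·G(s) = 8/3.
e_ss = 1/Kv = 1/(8/3) = 3/8 ≈ 0.3750.

e_ss = 0.3750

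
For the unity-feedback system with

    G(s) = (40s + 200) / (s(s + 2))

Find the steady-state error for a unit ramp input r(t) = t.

G(s) has one pole at the origin.
This is a Type 1 system. Kv = lim_{s→0} s·G(s) = 200/2 = 100.
e_ss = 1/Kv = 1/(100) = 1/100 ≈ 0.01000.

e_ss = 0.01000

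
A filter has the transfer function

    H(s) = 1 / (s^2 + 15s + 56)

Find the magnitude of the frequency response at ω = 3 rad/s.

|H(j3)| ≈ 0.01537

Substitute s = j3: numerator = 1, denominator = 47 + j45.
|H(j3)| = |1| / |47 + j45| = 1 / 65.069 ≈ 0.01537.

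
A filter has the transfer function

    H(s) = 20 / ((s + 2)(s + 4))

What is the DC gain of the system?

At s = 0 each factor (s + a) contributes a and each (s^2 + bs + c) contributes c.
H(0) = 20·1 / ((2) · (4)) = 20/8 = 5/2.

H(0) = 5/2 ≈ 2.500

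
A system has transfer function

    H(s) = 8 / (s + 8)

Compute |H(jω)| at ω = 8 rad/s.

|H(j8)| ≈ 0.7071

Substitute s = j8: numerator = 8, denominator = 8 + j8.
|H(j8)| = |8| / |8 + j8| = 8 / 11.314 ≈ 0.7071.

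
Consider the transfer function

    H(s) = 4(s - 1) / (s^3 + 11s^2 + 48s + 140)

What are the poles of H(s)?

The poles are the roots of the denominator s^3 + 11s^2 + 48s + 140 = 0.
Trying s = -7: the polynomial evaluates to 0, so (s + 7) is a factor.
Dividing out leaves s^2 + 4s + 20 = 0.
The quadratic formula then gives s = -2 ± 4j.

s = -2 ± 4j, -7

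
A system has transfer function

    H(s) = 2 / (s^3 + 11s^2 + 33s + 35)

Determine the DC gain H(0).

Set s = 0: H(0) = (2) / (35) = 2/35.

H(0) = 2/35 ≈ 0.05714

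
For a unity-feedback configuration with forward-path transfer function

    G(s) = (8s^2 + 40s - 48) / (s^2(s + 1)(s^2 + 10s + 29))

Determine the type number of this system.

The denominator has 2 factors of s at the origin (free integrators), so this is a Type 2 system.

Type 2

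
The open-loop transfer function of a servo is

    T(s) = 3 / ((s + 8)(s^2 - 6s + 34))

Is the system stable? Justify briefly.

The poles can be read from the denominator factors: s = -8, 3 ± 5j.
Since the pole(s) at s = 3 ± 5j lie in the right half-plane, the system is unstable.

unstable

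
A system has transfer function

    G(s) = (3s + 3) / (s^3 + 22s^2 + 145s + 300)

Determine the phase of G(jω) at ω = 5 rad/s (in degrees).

∠G(j5) ≈ -33.93°

At s = j5: numerator = 3 + j15, denominator = -250 + j600.
∠G = ∠num − ∠den = 78.690° − (112.62°) = -33.93°.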